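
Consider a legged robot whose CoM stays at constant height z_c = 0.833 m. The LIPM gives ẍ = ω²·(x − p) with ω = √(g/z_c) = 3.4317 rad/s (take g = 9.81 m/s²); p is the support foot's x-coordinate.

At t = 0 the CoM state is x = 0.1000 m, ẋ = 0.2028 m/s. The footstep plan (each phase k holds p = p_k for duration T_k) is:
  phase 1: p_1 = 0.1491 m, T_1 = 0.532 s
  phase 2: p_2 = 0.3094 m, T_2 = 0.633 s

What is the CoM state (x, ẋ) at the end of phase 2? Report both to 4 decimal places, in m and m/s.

phase 1: p=0.1491, T=0.532, ωT=1.825664, cosh=3.184014, sinh=3.022903; start (x,ẋ)=(0.100000, 0.202800) → end (x,ẋ)=(0.171407, 0.136369)
phase 2: p=0.3094, T=0.633, ωT=2.172266, cosh=4.446036, sinh=4.332117; start (x,ẋ)=(0.171407, 0.136369) → end (x,ẋ)=(-0.131973, -1.445178)

x = -0.1320, ẋ = -1.4452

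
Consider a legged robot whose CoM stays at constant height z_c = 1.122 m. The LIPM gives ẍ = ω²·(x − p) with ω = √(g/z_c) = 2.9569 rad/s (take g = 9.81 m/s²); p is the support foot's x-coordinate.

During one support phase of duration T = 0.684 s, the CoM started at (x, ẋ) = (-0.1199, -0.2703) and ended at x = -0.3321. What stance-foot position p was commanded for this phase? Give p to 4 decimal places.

ωT = 2.9569·0.684 = 2.022520; cosh(ωT) = 3.844832, sinh(ωT) = 3.712510
x(T) = p + (x₀−p)·cosh(ωT) + (ẋ₀/ω)·sinh(ωT) ⇒ p·(1 − cosh) = x(T) − x₀·cosh − (ẋ₀/ω)·sinh
numerator   = -0.3321 − (-0.1199)·3.844832 − (-0.2703/2.9569)·3.712510 = 0.468268
denominator = 1 − 3.844832 = -2.844832
p = 0.468268 / -2.844832 = -0.1646

p = -0.1646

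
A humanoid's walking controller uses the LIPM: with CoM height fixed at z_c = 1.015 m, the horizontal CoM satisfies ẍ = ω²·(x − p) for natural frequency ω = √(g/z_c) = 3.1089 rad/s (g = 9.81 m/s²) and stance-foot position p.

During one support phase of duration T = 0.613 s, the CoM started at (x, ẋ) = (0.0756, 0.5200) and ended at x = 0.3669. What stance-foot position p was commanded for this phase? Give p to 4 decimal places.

p = 0.1817

ωT = 3.1089·0.613 = 1.905756; cosh(ωT) = 3.436599, sinh(ωT) = 3.287889
x(T) = p + (x₀−p)·cosh(ωT) + (ẋ₀/ω)·sinh(ωT) ⇒ p·(1 − cosh) = x(T) − x₀·cosh − (ẋ₀/ω)·sinh
numerator   = 0.3669 − (0.0756)·3.436599 − (0.5200/3.1089)·3.287889 = -0.442845
denominator = 1 − 3.436599 = -2.436599
p = -0.442845 / -2.436599 = 0.1817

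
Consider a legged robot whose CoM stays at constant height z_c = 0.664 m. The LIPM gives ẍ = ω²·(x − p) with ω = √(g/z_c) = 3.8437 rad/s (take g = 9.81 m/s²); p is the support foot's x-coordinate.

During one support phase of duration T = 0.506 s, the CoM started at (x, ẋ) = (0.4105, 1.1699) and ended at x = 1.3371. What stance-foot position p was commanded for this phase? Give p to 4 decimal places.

ωT = 3.8437·0.506 = 1.944912; cosh(ωT) = 3.568009, sinh(ωT) = 3.425009
x(T) = p + (x₀−p)·cosh(ωT) + (ẋ₀/ω)·sinh(ωT) ⇒ p·(1 − cosh) = x(T) − x₀·cosh − (ẋ₀/ω)·sinh
numerator   = 1.3371 − (0.4105)·3.568009 − (1.1699/3.8437)·3.425009 = -1.170031
denominator = 1 − 3.568009 = -2.568009
p = -1.170031 / -2.568009 = 0.4556

p = 0.4556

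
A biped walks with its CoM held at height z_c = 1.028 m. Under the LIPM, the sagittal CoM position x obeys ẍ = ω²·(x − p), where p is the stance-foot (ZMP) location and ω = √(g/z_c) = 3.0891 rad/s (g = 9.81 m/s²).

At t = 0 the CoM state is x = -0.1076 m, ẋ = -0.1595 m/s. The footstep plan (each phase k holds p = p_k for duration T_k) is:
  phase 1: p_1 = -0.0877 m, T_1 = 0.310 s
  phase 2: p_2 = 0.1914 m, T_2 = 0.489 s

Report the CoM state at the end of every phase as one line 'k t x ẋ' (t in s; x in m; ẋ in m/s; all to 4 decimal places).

1 0.3100 -0.1748 -0.3067
2 0.7990 -0.8922 -3.1654

phase 1: p=-0.0877, T=0.310, ωT=0.957621, cosh=1.494648, sinh=1.110843; start (x,ẋ)=(-0.107600, -0.159500) → end (x,ẋ)=(-0.174800, -0.306683)
phase 2: p=0.1914, T=0.489, ωT=1.510570, cosh=2.375048, sinh=2.154264; start (x,ẋ)=(-0.174800, -0.306683) → end (x,ẋ)=(-0.892216, -3.165350)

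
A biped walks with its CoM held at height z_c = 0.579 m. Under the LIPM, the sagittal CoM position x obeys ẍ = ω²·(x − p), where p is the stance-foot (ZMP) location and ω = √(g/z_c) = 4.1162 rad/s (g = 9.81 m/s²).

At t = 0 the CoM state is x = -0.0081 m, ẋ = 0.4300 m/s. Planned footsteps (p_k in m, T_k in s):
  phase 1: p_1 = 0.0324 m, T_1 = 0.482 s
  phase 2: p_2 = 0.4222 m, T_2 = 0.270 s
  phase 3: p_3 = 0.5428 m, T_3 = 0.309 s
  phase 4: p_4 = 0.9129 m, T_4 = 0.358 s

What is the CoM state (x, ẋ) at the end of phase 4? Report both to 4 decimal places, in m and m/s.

phase 1: p=0.0324, T=0.482, ωT=1.984008, cosh=3.704675, sinh=3.567158; start (x,ẋ)=(-0.008100, 0.430000) → end (x,ẋ)=(0.255005, 0.998343)
phase 2: p=0.4222, T=0.270, ωT=1.111374, cosh=1.683818, sinh=1.354712; start (x,ẋ)=(0.255005, 0.998343) → end (x,ẋ)=(0.469246, 0.748704)
phase 3: p=0.5428, T=0.309, ωT=1.271906, cosh=1.923971, sinh=1.643674; start (x,ẋ)=(0.469246, 0.748704) → end (x,ẋ)=(0.700255, 0.942839)
phase 4: p=0.9129, T=0.358, ωT=1.473600, cosh=2.297009, sinh=2.067910; start (x,ẋ)=(0.700255, 0.942839) → end (x,ẋ)=(0.898118, 0.355688)

x = 0.8981, ẋ = 0.3557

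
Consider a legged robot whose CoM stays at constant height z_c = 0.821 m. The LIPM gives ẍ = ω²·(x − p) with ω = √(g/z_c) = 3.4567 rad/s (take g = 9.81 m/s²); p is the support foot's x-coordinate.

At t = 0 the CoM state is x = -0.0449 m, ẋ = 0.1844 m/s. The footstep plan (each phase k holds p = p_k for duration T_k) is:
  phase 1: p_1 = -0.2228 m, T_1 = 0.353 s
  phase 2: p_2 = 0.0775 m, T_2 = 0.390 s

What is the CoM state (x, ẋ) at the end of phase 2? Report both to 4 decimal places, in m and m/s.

x = 0.9734, ẋ = 3.3333

phase 1: p=-0.2228, T=0.353, ωT=1.220215, cosh=1.841542, sinh=1.546375; start (x,ẋ)=(-0.044900, 0.184400) → end (x,ẋ)=(0.187303, 1.290519)
phase 2: p=0.0775, T=0.390, ωT=1.348113, cosh=2.054942, sinh=1.795212; start (x,ẋ)=(0.187303, 1.290519) → end (x,ẋ)=(0.973359, 3.333322)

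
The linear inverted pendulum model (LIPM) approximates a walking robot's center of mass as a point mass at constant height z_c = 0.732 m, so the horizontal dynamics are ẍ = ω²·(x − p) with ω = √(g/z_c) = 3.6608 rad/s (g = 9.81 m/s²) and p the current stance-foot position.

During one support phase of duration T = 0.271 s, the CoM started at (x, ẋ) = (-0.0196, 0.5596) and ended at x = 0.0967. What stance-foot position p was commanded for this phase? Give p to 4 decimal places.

ωT = 3.6608·0.271 = 0.992077; cosh(ωT) = 1.533818, sinh(ωT) = 1.163012
x(T) = p + (x₀−p)·cosh(ωT) + (ẋ₀/ω)·sinh(ωT) ⇒ p·(1 − cosh) = x(T) − x₀·cosh − (ẋ₀/ω)·sinh
numerator   = 0.0967 − (-0.0196)·1.533818 − (0.5596/3.6608)·1.163012 = -0.051018
denominator = 1 − 1.533818 = -0.533818
p = -0.051018 / -0.533818 = 0.0956

p = 0.0956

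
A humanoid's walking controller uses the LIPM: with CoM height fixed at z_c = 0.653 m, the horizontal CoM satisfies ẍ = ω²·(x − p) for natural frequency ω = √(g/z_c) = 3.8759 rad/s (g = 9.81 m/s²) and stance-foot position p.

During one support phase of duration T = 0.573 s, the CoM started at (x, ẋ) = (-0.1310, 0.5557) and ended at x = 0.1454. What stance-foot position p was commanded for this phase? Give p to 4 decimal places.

p = -0.0282

ωT = 3.8759·0.573 = 2.220891; cosh(ωT) = 4.662024, sinh(ωT) = 4.553512
x(T) = p + (x₀−p)·cosh(ωT) + (ẋ₀/ω)·sinh(ωT) ⇒ p·(1 − cosh) = x(T) − x₀·cosh − (ẋ₀/ω)·sinh
numerator   = 0.1454 − (-0.1310)·4.662024 − (0.5557/3.8759)·4.553512 = 0.103274
denominator = 1 − 4.662024 = -3.662024
p = 0.103274 / -3.662024 = -0.0282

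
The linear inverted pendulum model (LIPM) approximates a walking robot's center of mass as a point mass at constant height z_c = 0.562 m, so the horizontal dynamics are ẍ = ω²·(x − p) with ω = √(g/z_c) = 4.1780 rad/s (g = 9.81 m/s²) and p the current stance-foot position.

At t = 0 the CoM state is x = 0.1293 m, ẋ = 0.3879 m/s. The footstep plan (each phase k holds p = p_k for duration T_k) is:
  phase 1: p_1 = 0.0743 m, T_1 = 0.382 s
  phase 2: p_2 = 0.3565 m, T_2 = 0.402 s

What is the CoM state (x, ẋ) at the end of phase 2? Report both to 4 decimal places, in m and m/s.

x = 1.5285, ẋ = 5.1226

phase 1: p=0.0743, T=0.382, ωT=1.595996, cosh=2.567973, sinh=2.365267; start (x,ẋ)=(0.129300, 0.387900) → end (x,ẋ)=(0.435138, 1.539632)
phase 2: p=0.3565, T=0.402, ωT=1.679556, cosh=2.774815, sinh=2.588359; start (x,ẋ)=(0.435138, 1.539632) → end (x,ẋ)=(1.528540, 5.122599)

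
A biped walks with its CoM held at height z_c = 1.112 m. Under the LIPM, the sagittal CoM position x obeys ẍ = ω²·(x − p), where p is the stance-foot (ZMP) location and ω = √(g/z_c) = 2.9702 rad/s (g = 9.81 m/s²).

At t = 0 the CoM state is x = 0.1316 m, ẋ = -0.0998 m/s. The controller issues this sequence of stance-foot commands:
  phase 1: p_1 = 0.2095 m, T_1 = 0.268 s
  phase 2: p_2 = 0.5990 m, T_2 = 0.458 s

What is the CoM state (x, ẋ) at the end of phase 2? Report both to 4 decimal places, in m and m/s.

x = -0.6942, ẋ = -3.5291

phase 1: p=0.2095, T=0.268, ωT=0.796014, cosh=1.333905, sinh=0.882781; start (x,ẋ)=(0.131600, -0.099800) → end (x,ẋ)=(0.075927, -0.337380)
phase 2: p=0.5990, T=0.458, ωT=1.360352, cosh=2.077067, sinh=1.820496; start (x,ẋ)=(0.075927, -0.337380) → end (x,ẋ)=(-0.694245, -3.529143)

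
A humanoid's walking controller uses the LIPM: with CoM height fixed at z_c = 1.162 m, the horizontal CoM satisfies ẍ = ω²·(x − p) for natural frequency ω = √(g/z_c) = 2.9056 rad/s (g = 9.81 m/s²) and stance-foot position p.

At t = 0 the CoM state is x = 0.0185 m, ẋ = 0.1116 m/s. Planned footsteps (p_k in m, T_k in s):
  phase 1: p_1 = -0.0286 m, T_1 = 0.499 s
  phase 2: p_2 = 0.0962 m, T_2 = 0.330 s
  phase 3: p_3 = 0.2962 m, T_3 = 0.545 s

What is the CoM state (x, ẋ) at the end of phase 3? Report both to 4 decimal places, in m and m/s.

x = 1.3069, ẋ = 3.0840

phase 1: p=-0.0286, T=0.499, ωT=1.449894, cosh=2.248630, sinh=2.014035; start (x,ẋ)=(0.018500, 0.111600) → end (x,ẋ)=(0.154667, 0.526575)
phase 2: p=0.0962, T=0.330, ωT=0.958848, cosh=1.496012, sinh=1.112678; start (x,ẋ)=(0.154667, 0.526575) → end (x,ẋ)=(0.385315, 0.976785)
phase 3: p=0.2962, T=0.545, ωT=1.583552, cosh=2.538738, sinh=2.333493; start (x,ẋ)=(0.385315, 0.976785) → end (x,ẋ)=(1.306898, 3.084019)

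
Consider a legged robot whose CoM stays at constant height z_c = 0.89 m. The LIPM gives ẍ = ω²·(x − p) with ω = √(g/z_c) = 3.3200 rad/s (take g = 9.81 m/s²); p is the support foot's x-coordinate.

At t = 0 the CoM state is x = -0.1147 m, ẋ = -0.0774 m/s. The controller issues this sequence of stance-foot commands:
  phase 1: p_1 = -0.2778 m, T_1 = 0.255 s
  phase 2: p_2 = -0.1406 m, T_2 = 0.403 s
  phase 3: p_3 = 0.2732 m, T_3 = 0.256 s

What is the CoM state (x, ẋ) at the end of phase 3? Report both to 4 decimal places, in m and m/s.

phase 1: p=-0.2778, T=0.255, ωT=0.846600, cosh=1.380288, sinh=0.951417; start (x,ẋ)=(-0.114700, -0.077400) → end (x,ẋ)=(-0.074856, 0.408351)
phase 2: p=-0.1406, T=0.403, ωT=1.337960, cosh=2.036820, sinh=1.774440; start (x,ẋ)=(-0.074856, 0.408351) → end (x,ẋ)=(0.211561, 1.219046)
phase 3: p=0.2732, T=0.256, ωT=0.849920, cosh=1.383454, sinh=0.956005; start (x,ẋ)=(0.211561, 1.219046) → end (x,ẋ)=(0.538953, 1.490855)

x = 0.5390, ẋ = 1.4909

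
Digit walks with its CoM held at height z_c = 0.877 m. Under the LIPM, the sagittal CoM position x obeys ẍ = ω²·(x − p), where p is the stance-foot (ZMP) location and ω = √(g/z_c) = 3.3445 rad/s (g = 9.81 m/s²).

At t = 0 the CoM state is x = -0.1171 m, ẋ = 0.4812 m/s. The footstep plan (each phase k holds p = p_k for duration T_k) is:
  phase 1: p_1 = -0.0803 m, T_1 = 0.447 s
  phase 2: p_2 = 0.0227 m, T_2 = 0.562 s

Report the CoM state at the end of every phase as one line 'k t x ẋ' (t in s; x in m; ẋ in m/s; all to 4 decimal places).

1 0.4470 0.1382 0.8662
2 1.0090 1.2384 4.1391

phase 1: p=-0.0803, T=0.447, ωT=1.494992, cosh=2.341775, sinh=2.117524; start (x,ẋ)=(-0.117100, 0.481200) → end (x,ẋ)=(0.138188, 0.866242)
phase 2: p=0.0227, T=0.562, ωT=1.879609, cosh=3.351796, sinh=3.199147; start (x,ẋ)=(0.138188, 0.866242) → end (x,ẋ)=(1.238387, 4.139135)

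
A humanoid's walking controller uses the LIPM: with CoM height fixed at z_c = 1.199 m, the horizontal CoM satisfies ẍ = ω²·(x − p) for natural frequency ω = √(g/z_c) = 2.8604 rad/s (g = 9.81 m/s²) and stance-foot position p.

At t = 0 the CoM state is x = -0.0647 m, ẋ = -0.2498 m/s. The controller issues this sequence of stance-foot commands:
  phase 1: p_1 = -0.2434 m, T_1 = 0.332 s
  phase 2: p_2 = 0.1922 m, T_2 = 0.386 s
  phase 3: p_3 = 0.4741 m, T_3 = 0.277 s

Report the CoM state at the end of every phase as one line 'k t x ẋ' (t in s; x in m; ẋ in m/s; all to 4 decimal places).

1 0.3320 -0.0739 0.1906
2 0.7180 -0.1637 -0.7027
3 0.9950 -0.5903 -2.5366

phase 1: p=-0.2434, T=0.332, ωT=0.949653, cosh=1.485844, sinh=1.098968; start (x,ẋ)=(-0.064700, -0.249800) → end (x,ẋ)=(-0.073853, 0.190578)
phase 2: p=0.1922, T=0.386, ωT=1.104114, cosh=1.674028, sinh=1.342524; start (x,ẋ)=(-0.073853, 0.190578) → end (x,ẋ)=(-0.163733, -0.702653)
phase 3: p=0.4741, T=0.277, ωT=0.792331, cosh=1.330663, sinh=0.877875; start (x,ẋ)=(-0.163733, -0.702653) → end (x,ẋ)=(-0.590290, -2.536640)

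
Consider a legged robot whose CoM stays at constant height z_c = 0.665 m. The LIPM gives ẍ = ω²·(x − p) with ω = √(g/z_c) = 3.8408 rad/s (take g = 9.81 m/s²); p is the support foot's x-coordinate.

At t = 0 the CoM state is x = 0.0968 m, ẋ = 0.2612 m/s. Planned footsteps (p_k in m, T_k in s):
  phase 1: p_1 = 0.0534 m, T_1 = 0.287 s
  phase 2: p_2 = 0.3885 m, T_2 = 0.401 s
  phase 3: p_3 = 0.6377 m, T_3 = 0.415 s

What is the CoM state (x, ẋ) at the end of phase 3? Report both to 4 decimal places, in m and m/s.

phase 1: p=0.0534, T=0.287, ωT=1.102310, cosh=1.671608, sinh=1.339505; start (x,ẋ)=(0.096800, 0.261200) → end (x,ẋ)=(0.217043, 0.659907)
phase 2: p=0.3885, T=0.401, ωT=1.540161, cosh=2.439844, sinh=2.225497; start (x,ẋ)=(0.217043, 0.659907) → end (x,ẋ)=(0.352545, 0.144509)
phase 3: p=0.6377, T=0.415, ωT=1.593932, cosh=2.563097, sinh=2.359972; start (x,ẋ)=(0.352545, 0.144509) → end (x,ẋ)=(-0.004385, -2.214301)

x = -0.0044, ẋ = -2.2143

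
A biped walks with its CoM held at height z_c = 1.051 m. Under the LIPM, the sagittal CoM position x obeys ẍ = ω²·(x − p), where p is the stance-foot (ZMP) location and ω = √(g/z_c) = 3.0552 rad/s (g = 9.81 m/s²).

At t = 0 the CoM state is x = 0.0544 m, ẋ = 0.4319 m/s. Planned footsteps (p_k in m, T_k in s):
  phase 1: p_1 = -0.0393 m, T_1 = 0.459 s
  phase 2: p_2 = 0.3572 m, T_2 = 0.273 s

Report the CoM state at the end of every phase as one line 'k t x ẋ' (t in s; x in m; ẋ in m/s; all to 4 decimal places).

1 0.4590 0.4326 1.4775
2 0.7320 0.9121 2.2370

phase 1: p=-0.0393, T=0.459, ωT=1.402337, cosh=2.155354, sinh=1.909333; start (x,ẋ)=(0.054400, 0.431900) → end (x,ẋ)=(0.432571, 1.477487)
phase 2: p=0.3572, T=0.273, ωT=0.834070, cosh=1.368474, sinh=0.934196; start (x,ẋ)=(0.432571, 1.477487) → end (x,ẋ)=(0.912117, 2.237022)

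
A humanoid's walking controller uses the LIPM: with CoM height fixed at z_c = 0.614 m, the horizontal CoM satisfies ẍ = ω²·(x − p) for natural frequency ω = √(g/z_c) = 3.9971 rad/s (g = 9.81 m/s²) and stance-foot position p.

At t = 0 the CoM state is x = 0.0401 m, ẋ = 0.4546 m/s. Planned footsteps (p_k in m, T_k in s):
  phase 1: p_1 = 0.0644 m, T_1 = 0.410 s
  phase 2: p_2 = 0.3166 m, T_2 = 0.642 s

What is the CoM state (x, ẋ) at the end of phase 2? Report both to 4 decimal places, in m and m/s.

x = 1.6614, ẋ = 5.4609

phase 1: p=0.0644, T=0.410, ωT=1.638811, cosh=2.671627, sinh=2.477416; start (x,ẋ)=(0.040100, 0.454600) → end (x,ẋ)=(0.281242, 0.973891)
phase 2: p=0.3166, T=0.642, ωT=2.566138, cosh=6.546148, sinh=6.469316; start (x,ẋ)=(0.281242, 0.973891) → end (x,ẋ)=(1.661388, 5.460935)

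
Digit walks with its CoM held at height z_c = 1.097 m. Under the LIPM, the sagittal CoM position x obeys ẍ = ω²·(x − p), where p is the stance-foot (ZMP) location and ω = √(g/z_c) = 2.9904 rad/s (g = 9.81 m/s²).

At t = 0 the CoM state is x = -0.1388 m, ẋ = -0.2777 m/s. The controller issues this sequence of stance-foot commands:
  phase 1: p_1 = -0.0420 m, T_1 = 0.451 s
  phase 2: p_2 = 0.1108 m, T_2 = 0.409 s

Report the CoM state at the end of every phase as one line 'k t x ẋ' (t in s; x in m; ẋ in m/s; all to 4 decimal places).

1 0.4510 -0.4078 -1.0909
2 0.8600 -1.4126 -4.4203

phase 1: p=-0.0420, T=0.451, ωT=1.348670, cosh=2.055943, sinh=1.796357; start (x,ẋ)=(-0.138800, -0.277700) → end (x,ẋ)=(-0.407832, -1.090928)
phase 2: p=0.1108, T=0.409, ωT=1.223074, cosh=1.845969, sinh=1.551645; start (x,ẋ)=(-0.407832, -1.090928) → end (x,ẋ)=(-1.412634, -4.420293)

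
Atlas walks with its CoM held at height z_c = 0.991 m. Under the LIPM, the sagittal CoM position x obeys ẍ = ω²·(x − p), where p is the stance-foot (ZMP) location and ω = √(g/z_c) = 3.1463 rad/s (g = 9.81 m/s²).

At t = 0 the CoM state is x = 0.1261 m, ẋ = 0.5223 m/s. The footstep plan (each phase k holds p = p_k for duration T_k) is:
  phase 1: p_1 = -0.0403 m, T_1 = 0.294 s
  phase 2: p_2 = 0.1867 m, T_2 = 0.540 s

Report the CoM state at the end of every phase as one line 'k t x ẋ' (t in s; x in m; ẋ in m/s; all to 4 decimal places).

phase 1: p=-0.0403, T=0.294, ωT=0.925012, cosh=1.459213, sinh=1.062686; start (x,ẋ)=(0.126100, 0.522300) → end (x,ẋ)=(0.378924, 1.318510)
phase 2: p=0.1867, T=0.540, ωT=1.699002, cosh=2.825677, sinh=2.642811; start (x,ẋ)=(0.378924, 1.318510) → end (x,ẋ)=(1.837376, 5.324038)

1 0.2940 0.3789 1.3185
2 0.8340 1.8374 5.3240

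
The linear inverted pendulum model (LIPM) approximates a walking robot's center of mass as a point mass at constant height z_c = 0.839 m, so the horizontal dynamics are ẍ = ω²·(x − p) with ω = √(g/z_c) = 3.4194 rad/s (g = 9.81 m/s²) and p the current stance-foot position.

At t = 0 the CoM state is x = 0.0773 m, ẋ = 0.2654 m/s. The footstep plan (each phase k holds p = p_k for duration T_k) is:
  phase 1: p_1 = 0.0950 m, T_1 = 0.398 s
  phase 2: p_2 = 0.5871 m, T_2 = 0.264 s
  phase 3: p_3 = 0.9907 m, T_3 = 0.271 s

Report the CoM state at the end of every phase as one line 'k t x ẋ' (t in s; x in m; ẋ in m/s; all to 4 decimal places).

1 0.3980 0.1996 0.4413
2 0.6620 0.1637 -0.7317
3 0.9330 -0.4454 -4.0809

phase 1: p=0.0950, T=0.398, ωT=1.360921, cosh=2.078104, sinh=1.821680; start (x,ẋ)=(0.077300, 0.265400) → end (x,ẋ)=(0.199609, 0.441275)
phase 2: p=0.5871, T=0.264, ωT=0.902722, cosh=1.435885, sinh=1.030421; start (x,ẋ)=(0.199609, 0.441275) → end (x,ẋ)=(0.163683, -0.731674)
phase 3: p=0.9907, T=0.271, ωT=0.926657, cosh=1.460963, sinh=1.065088; start (x,ẋ)=(0.163683, -0.731674) → end (x,ẋ)=(-0.445446, -4.080913)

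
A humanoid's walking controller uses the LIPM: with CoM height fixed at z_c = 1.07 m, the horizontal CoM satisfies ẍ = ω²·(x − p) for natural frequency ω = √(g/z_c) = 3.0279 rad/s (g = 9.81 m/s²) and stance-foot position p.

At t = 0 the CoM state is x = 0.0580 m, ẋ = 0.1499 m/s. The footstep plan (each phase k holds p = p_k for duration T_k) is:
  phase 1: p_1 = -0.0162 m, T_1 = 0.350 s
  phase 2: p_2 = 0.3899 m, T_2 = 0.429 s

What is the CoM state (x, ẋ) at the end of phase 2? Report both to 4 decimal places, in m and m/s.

phase 1: p=-0.0162, T=0.350, ωT=1.059765, cosh=1.616115, sinh=1.269578; start (x,ẋ)=(0.058000, 0.149900) → end (x,ẋ)=(0.166568, 0.527492)
phase 2: p=0.3899, T=0.429, ωT=1.298969, cosh=1.969164, sinh=1.696352; start (x,ẋ)=(0.166568, 0.527492) → end (x,ẋ)=(0.245644, -0.108401)

x = 0.2456, ẋ = -0.1084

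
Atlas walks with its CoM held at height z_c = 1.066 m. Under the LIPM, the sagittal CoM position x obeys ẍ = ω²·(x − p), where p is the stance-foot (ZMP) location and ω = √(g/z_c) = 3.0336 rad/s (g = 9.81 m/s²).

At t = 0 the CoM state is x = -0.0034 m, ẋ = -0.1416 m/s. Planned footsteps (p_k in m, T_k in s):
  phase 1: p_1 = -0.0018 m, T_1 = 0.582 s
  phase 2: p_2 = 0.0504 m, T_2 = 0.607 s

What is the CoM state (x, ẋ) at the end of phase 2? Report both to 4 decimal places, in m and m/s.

x = -1.0073, ẋ = -3.1872

phase 1: p=-0.0018, T=0.582, ωT=1.765555, cosh=3.007954, sinh=2.836862; start (x,ẋ)=(-0.003400, -0.141600) → end (x,ẋ)=(-0.139030, -0.439696)
phase 2: p=0.0504, T=0.607, ωT=1.841395, cosh=3.231963, sinh=3.073367; start (x,ẋ)=(-0.139030, -0.439696) → end (x,ẋ)=(-1.007289, -3.187201)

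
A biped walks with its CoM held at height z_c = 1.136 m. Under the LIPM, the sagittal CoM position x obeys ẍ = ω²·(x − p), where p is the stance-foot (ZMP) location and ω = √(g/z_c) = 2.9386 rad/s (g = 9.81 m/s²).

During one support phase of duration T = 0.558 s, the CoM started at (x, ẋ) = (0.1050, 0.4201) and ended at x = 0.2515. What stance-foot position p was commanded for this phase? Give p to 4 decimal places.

ωT = 2.9386·0.558 = 1.639739; cosh(ωT) = 2.673927, sinh(ωT) = 2.479896
x(T) = p + (x₀−p)·cosh(ωT) + (ẋ₀/ω)·sinh(ωT) ⇒ p·(1 − cosh) = x(T) − x₀·cosh − (ẋ₀/ω)·sinh
numerator   = 0.2515 − (0.1050)·2.673927 − (0.4201/2.9386)·2.479896 = -0.383786
denominator = 1 − 2.673927 = -1.673927
p = -0.383786 / -1.673927 = 0.2293

p = 0.2293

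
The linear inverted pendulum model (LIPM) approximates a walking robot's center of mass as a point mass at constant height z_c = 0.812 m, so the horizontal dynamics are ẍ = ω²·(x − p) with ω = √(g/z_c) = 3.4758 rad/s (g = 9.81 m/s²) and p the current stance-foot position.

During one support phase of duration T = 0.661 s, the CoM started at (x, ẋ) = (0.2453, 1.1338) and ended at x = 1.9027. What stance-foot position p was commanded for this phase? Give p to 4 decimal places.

ωT = 3.4758·0.661 = 2.297504; cosh(ωT) = 5.024913, sinh(ωT) = 4.924403
x(T) = p + (x₀−p)·cosh(ωT) + (ẋ₀/ω)·sinh(ωT) ⇒ p·(1 − cosh) = x(T) − x₀·cosh − (ẋ₀/ω)·sinh
numerator   = 1.9027 − (0.2453)·5.024913 − (1.1338/3.4758)·4.924403 = -0.936243
denominator = 1 − 5.024913 = -4.024913
p = -0.936243 / -4.024913 = 0.2326

p = 0.2326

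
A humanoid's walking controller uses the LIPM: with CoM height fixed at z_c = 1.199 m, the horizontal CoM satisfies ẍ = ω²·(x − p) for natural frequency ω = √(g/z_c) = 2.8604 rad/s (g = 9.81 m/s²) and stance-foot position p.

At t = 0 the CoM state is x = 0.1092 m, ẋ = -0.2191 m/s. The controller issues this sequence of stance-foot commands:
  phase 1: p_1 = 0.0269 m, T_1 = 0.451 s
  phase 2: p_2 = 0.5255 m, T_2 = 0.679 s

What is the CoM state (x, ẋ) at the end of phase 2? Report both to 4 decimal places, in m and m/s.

x = -1.1735, ẋ = -4.6733

phase 1: p=0.0269, T=0.451, ωT=1.290040, cosh=1.954096, sinh=1.678837; start (x,ẋ)=(0.109200, -0.219100) → end (x,ẋ)=(0.059127, -0.032926)
phase 2: p=0.5255, T=0.679, ωT=1.942212, cosh=3.558772, sinh=3.415386; start (x,ẋ)=(0.059127, -0.032926) → end (x,ẋ)=(-1.173529, -4.673345)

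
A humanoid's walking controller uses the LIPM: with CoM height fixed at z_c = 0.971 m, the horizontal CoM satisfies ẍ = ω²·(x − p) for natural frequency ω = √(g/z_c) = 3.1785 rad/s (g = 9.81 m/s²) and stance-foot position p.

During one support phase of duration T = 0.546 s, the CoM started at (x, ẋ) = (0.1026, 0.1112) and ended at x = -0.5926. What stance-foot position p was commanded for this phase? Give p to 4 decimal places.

p = 0.5139

ωT = 3.1785·0.546 = 1.735461; cosh(ωT) = 2.923930, sinh(ωT) = 2.747611
x(T) = p + (x₀−p)·cosh(ωT) + (ẋ₀/ω)·sinh(ωT) ⇒ p·(1 − cosh) = x(T) − x₀·cosh − (ẋ₀/ω)·sinh
numerator   = -0.5926 − (0.1026)·2.923930 − (0.1112/3.1785)·2.747611 = -0.988721
denominator = 1 − 2.923930 = -1.923930
p = -0.988721 / -1.923930 = 0.5139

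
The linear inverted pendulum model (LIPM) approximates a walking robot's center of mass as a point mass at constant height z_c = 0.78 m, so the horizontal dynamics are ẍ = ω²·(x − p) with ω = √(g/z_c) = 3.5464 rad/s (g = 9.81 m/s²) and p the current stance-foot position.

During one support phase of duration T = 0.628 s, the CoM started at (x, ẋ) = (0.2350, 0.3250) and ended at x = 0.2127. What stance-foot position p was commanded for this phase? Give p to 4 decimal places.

ωT = 3.5464·0.628 = 2.227139; cosh(ωT) = 4.690568, sinh(ωT) = 4.582731
x(T) = p + (x₀−p)·cosh(ωT) + (ẋ₀/ω)·sinh(ωT) ⇒ p·(1 − cosh) = x(T) − x₀·cosh − (ẋ₀/ω)·sinh
numerator   = 0.2127 − (0.2350)·4.690568 − (0.3250/3.5464)·4.582731 = -1.309555
denominator = 1 − 4.690568 = -3.690568
p = -1.309555 / -3.690568 = 0.3548

p = 0.3548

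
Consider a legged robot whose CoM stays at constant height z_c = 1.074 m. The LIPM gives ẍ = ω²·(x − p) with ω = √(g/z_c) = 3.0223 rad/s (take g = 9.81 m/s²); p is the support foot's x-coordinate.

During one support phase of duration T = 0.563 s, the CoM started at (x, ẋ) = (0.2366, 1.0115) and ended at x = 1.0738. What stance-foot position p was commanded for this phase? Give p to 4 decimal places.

p = 0.2637

ωT = 3.0223·0.563 = 1.701555; cosh(ωT) = 2.832433, sinh(ωT) = 2.650033
x(T) = p + (x₀−p)·cosh(ωT) + (ẋ₀/ω)·sinh(ωT) ⇒ p·(1 − cosh) = x(T) − x₀·cosh − (ẋ₀/ω)·sinh
numerator   = 1.0738 − (0.2366)·2.832433 − (1.0115/3.0223)·2.650033 = -0.483264
denominator = 1 − 2.832433 = -1.832433
p = -0.483264 / -1.832433 = 0.2637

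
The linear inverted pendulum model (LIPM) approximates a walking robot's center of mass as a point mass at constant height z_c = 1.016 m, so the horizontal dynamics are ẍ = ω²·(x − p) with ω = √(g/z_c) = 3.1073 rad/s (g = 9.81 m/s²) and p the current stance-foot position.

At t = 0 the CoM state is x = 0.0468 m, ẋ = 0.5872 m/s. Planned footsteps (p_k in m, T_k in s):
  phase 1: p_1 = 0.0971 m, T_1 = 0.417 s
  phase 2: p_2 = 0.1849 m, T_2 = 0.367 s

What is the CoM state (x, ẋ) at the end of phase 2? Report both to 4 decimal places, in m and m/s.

x = 0.8155, ẋ = 2.1118

phase 1: p=0.0971, T=0.417, ωT=1.295744, cosh=1.963704, sinh=1.690010; start (x,ẋ)=(0.046800, 0.587200) → end (x,ẋ)=(0.317694, 0.888943)
phase 2: p=0.1849, T=0.367, ωT=1.140379, cosh=1.723826, sinh=1.404128; start (x,ẋ)=(0.317694, 0.888943) → end (x,ẋ)=(0.815510, 2.111771)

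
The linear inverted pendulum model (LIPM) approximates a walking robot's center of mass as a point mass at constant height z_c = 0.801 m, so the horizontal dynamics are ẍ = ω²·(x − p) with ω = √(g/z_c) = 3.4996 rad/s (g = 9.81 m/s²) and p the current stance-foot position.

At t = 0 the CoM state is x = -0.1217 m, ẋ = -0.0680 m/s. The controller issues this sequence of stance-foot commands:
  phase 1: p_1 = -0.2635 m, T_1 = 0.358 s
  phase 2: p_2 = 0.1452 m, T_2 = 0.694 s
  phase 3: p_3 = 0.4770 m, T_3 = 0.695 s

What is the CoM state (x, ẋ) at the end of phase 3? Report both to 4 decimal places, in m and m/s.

x = -0.1599, ẋ = -2.1170

phase 1: p=-0.2635, T=0.358, ωT=1.252857, cosh=1.893008, sinh=1.607320; start (x,ẋ)=(-0.121700, -0.068000) → end (x,ẋ)=(-0.026303, 0.668897)
phase 2: p=0.1452, T=0.694, ωT=2.428722, cosh=5.716264, sinh=5.628115; start (x,ẋ)=(-0.026303, 0.668897) → end (x,ẋ)=(0.240576, 0.445646)
phase 3: p=0.4770, T=0.695, ωT=2.432222, cosh=5.735996, sinh=5.648154; start (x,ẋ)=(0.240576, 0.445646) → end (x,ẋ)=(-0.159882, -2.117007)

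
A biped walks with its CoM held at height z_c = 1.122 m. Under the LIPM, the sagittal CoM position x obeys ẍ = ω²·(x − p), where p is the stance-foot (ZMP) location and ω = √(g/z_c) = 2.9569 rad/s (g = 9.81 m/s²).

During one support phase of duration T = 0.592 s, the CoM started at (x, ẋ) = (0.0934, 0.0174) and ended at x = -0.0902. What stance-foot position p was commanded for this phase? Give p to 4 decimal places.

p = 0.1952

ωT = 2.9569·0.592 = 1.750485; cosh(ωT) = 2.965541, sinh(ωT) = 2.791852
x(T) = p + (x₀−p)·cosh(ωT) + (ẋ₀/ω)·sinh(ωT) ⇒ p·(1 − cosh) = x(T) − x₀·cosh − (ẋ₀/ω)·sinh
numerator   = -0.0902 − (0.0934)·2.965541 − (0.0174/2.9569)·2.791852 = -0.383610
denominator = 1 − 2.965541 = -1.965541
p = -0.383610 / -1.965541 = 0.1952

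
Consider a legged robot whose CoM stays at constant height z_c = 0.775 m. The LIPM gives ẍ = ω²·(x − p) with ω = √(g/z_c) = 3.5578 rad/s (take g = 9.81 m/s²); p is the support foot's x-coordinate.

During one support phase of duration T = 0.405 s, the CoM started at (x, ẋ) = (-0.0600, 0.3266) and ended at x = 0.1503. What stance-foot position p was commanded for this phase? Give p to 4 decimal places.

ωT = 3.5578·0.405 = 1.440909; cosh(ωT) = 2.230623, sinh(ωT) = 1.993911
x(T) = p + (x₀−p)·cosh(ωT) + (ẋ₀/ω)·sinh(ωT) ⇒ p·(1 − cosh) = x(T) − x₀·cosh − (ẋ₀/ω)·sinh
numerator   = 0.1503 − (-0.0600)·2.230623 − (0.3266/3.5578)·1.993911 = 0.101100
denominator = 1 − 2.230623 = -1.230623
p = 0.101100 / -1.230623 = -0.0822

p = -0.0822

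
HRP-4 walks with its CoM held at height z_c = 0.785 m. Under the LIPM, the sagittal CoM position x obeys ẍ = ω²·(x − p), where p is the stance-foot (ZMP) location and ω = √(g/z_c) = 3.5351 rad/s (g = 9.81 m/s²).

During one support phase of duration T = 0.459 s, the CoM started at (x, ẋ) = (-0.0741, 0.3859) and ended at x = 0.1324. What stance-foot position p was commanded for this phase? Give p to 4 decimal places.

p = -0.0378

ωT = 3.5351·0.459 = 1.622611; cosh(ωT) = 2.631842, sinh(ωT) = 2.434459
x(T) = p + (x₀−p)·cosh(ωT) + (ẋ₀/ω)·sinh(ωT) ⇒ p·(1 − cosh) = x(T) − x₀·cosh − (ẋ₀/ω)·sinh
numerator   = 0.1324 − (-0.0741)·2.631842 − (0.3859/3.5351)·2.434459 = 0.061668
denominator = 1 − 2.631842 = -1.631842
p = 0.061668 / -1.631842 = -0.0378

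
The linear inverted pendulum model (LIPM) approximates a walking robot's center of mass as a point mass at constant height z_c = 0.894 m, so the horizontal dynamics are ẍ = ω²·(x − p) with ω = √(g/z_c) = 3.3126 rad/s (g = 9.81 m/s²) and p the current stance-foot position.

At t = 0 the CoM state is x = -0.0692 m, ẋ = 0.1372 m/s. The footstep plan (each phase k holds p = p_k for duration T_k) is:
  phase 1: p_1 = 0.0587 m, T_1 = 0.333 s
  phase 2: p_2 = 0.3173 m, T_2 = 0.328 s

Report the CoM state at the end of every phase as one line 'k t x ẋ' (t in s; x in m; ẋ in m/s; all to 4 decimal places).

phase 1: p=0.0587, T=0.333, ωT=1.103096, cosh=1.672661, sinh=1.340819; start (x,ẋ)=(-0.069200, 0.137200) → end (x,ẋ)=(-0.099700, -0.338591)
phase 2: p=0.3173, T=0.328, ωT=1.086533, cosh=1.650682, sinh=1.313298; start (x,ẋ)=(-0.099700, -0.338591) → end (x,ẋ)=(-0.505270, -2.373035)

1 0.3330 -0.0997 -0.3386
2 0.6610 -0.5053 -2.3730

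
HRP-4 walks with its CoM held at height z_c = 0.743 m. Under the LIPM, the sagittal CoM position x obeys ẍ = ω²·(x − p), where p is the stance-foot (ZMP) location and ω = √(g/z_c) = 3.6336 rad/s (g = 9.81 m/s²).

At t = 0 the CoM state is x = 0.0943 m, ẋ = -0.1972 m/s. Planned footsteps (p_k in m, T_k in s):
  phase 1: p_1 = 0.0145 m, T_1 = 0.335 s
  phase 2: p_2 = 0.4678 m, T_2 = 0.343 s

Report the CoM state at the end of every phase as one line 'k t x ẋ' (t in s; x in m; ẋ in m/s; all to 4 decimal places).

phase 1: p=0.0145, T=0.335, ωT=1.217256, cosh=1.836974, sinh=1.540932; start (x,ẋ)=(0.094300, -0.197200) → end (x,ẋ)=(0.077462, 0.084559)
phase 2: p=0.4678, T=0.343, ωT=1.246325, cosh=1.882549, sinh=1.594990; start (x,ẋ)=(0.077462, 0.084559) → end (x,ẋ)=(-0.229912, -2.103036)

1 0.3350 0.0775 0.0846
2 0.6780 -0.2299 -2.1030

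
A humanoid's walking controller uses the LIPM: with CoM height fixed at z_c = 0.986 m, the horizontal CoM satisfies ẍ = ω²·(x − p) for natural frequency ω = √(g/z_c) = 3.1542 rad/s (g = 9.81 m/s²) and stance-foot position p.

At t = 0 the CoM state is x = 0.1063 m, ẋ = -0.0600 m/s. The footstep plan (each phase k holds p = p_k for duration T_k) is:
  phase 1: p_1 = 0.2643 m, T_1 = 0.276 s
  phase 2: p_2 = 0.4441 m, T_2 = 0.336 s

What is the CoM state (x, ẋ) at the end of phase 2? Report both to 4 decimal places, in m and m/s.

x = -0.4666, ẋ = -2.6124

phase 1: p=0.2643, T=0.276, ωT=0.870559, cosh=1.403482, sinh=0.984764; start (x,ẋ)=(0.106300, -0.060000) → end (x,ẋ)=(0.023817, -0.574980)
phase 2: p=0.4441, T=0.336, ωT=1.059811, cosh=1.616174, sinh=1.269652; start (x,ẋ)=(0.023817, -0.574980) → end (x,ẋ)=(-0.466595, -2.612388)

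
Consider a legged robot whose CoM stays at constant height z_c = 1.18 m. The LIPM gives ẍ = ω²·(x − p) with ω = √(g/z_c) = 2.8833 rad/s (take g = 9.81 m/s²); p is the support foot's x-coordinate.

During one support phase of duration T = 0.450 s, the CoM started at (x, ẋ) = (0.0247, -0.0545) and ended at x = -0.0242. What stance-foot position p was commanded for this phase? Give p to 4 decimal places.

p = 0.0422

ωT = 2.8833·0.450 = 1.297485; cosh(ωT) = 1.966649, sinh(ωT) = 1.693431
x(T) = p + (x₀−p)·cosh(ωT) + (ẋ₀/ω)·sinh(ωT) ⇒ p·(1 − cosh) = x(T) − x₀·cosh − (ẋ₀/ω)·sinh
numerator   = -0.0242 − (0.0247)·1.966649 − (-0.0545/2.8833)·1.693431 = -0.040767
denominator = 1 − 1.966649 = -0.966649
p = -0.040767 / -0.966649 = 0.0422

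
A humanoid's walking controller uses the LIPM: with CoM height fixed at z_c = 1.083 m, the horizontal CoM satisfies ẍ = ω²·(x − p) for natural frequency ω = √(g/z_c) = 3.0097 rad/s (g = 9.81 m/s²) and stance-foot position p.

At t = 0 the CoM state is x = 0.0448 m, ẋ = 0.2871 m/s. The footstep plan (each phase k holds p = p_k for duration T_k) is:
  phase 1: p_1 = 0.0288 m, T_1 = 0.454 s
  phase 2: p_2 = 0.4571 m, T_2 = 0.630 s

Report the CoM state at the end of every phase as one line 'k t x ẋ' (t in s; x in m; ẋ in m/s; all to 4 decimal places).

1 0.4540 0.2371 0.6878
2 1.0840 0.4517 0.1865

phase 1: p=0.0288, T=0.454, ωT=1.366404, cosh=2.088123, sinh=1.833101; start (x,ẋ)=(0.044800, 0.287100) → end (x,ẋ)=(0.237072, 0.687773)
phase 2: p=0.4571, T=0.630, ωT=1.896111, cosh=3.405047, sinh=3.254896; start (x,ẋ)=(0.237072, 0.687773) → end (x,ẋ)=(0.451701, 0.186453)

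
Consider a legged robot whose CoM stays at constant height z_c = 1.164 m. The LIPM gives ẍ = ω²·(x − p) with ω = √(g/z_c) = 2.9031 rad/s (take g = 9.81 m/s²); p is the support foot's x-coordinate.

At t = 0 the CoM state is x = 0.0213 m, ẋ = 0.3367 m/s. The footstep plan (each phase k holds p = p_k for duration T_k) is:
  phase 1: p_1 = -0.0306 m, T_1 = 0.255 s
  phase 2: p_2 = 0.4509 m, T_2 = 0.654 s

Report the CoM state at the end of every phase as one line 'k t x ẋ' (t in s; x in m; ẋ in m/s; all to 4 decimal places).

phase 1: p=-0.0306, T=0.255, ωT=0.740290, cosh=1.286760, sinh=0.809785; start (x,ẋ)=(0.021300, 0.336700) → end (x,ẋ)=(0.130101, 0.555263)
phase 2: p=0.4509, T=0.654, ωT=1.898627, cosh=3.413249, sinh=3.263475; start (x,ẋ)=(0.130101, 0.555263) → end (x,ẋ)=(-0.019876, -1.144059)

1 0.2550 0.1301 0.5553
2 0.9090 -0.0199 -1.1441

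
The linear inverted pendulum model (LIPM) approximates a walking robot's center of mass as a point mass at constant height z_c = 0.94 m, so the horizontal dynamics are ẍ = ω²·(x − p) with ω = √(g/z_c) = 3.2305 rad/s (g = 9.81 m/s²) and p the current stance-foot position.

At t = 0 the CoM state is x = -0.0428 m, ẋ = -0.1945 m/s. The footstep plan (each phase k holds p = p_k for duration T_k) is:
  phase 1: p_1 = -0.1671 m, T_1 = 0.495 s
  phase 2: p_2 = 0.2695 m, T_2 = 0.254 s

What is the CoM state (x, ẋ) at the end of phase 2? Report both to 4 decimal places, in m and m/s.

phase 1: p=-0.1671, T=0.495, ωT=1.599098, cosh=2.575322, sinh=2.373243; start (x,ẋ)=(-0.042800, -0.194500) → end (x,ẋ)=(0.010126, 0.452078)
phase 2: p=0.2695, T=0.254, ωT=0.820547, cosh=1.355966, sinh=0.915776; start (x,ẋ)=(0.010126, 0.452078) → end (x,ẋ)=(0.045951, -0.154333)

x = 0.0460, ẋ = -0.1543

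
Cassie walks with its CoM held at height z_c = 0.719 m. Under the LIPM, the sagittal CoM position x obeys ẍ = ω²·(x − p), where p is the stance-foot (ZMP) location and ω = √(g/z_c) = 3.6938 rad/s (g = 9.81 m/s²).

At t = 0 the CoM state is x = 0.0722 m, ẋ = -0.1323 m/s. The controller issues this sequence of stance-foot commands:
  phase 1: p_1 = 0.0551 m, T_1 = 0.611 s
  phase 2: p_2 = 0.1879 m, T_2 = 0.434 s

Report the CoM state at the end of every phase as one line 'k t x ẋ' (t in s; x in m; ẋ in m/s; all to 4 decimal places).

1 0.6110 -0.0315 -0.3405
2 1.0450 -0.5990 -2.8121

phase 1: p=0.0551, T=0.611, ωT=2.256912, cosh=4.829107, sinh=4.724434; start (x,ẋ)=(0.072200, -0.132300) → end (x,ẋ)=(-0.031536, -0.340477)
phase 2: p=0.1879, T=0.434, ωT=1.603109, cosh=2.584863, sinh=2.383593; start (x,ẋ)=(-0.031536, -0.340477) → end (x,ẋ)=(-0.599021, -2.812116)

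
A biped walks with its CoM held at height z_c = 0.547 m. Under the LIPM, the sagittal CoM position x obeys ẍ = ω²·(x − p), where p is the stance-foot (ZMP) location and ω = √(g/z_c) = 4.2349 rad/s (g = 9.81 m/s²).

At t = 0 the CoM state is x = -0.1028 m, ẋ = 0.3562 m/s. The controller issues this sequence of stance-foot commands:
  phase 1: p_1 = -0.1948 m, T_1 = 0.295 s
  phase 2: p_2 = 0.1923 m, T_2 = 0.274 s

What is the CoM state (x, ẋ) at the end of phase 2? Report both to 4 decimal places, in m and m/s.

phase 1: p=-0.1948, T=0.295, ωT=1.249295, cosh=1.887296, sinh=1.600589; start (x,ẋ)=(-0.102800, 0.356200) → end (x,ẋ)=(0.113458, 1.295862)
phase 2: p=0.1923, T=0.274, ωT=1.160363, cosh=1.752231, sinh=1.438859; start (x,ẋ)=(0.113458, 1.295862) → end (x,ẋ)=(0.494435, 1.790230)

x = 0.4944, ẋ = 1.7902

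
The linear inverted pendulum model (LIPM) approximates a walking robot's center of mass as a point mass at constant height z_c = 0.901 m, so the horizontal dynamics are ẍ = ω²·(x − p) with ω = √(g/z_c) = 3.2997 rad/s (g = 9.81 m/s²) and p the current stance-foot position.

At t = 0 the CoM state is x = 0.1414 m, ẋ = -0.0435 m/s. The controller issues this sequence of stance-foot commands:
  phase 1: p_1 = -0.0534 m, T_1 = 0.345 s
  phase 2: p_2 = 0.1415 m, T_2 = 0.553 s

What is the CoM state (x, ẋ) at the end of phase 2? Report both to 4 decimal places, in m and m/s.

phase 1: p=-0.0534, T=0.345, ωT=1.138397, cosh=1.721045, sinh=1.400713; start (x,ẋ)=(0.141400, -0.043500) → end (x,ẋ)=(0.263394, 0.825487)
phase 2: p=0.1415, T=0.553, ωT=1.824734, cosh=3.181203, sinh=3.019943; start (x,ẋ)=(0.263394, 0.825487) → end (x,ẋ)=(1.284770, 3.840705)

x = 1.2848, ẋ = 3.8407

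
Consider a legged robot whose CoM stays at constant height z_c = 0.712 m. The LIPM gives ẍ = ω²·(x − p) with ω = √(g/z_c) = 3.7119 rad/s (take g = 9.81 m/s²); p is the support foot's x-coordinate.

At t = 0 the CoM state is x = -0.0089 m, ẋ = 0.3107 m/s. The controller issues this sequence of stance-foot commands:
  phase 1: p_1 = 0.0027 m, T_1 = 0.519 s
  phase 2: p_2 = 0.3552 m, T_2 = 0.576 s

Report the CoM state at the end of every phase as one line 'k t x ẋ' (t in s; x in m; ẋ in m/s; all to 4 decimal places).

1 0.5190 0.2433 0.9445
2 1.0950 0.9381 2.3239

phase 1: p=0.0027, T=0.519, ωT=1.926476, cosh=3.505468, sinh=3.359807; start (x,ẋ)=(-0.008900, 0.310700) → end (x,ẋ)=(0.243265, 0.944482)
phase 2: p=0.3552, T=0.576, ωT=2.138054, cosh=4.300401, sinh=4.182517; start (x,ẋ)=(0.243265, 0.944482) → end (x,ẋ)=(0.938064, 2.323853)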